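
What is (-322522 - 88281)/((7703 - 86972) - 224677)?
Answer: 410803/303946 ≈ 1.3516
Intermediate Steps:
(-322522 - 88281)/((7703 - 86972) - 224677) = -410803/(-79269 - 224677) = -410803/(-303946) = -410803*(-1/303946) = 410803/303946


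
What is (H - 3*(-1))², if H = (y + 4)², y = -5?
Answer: 16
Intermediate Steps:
H = 1 (H = (-5 + 4)² = (-1)² = 1)
(H - 3*(-1))² = (1 - 3*(-1))² = (1 + 3)² = 4² = 16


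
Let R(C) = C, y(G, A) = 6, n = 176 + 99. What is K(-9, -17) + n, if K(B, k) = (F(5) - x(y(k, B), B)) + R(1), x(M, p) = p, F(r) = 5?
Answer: 290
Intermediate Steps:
n = 275
K(B, k) = 6 - B (K(B, k) = (5 - B) + 1 = 6 - B)
K(-9, -17) + n = (6 - 1*(-9)) + 275 = (6 + 9) + 275 = 15 + 275 = 290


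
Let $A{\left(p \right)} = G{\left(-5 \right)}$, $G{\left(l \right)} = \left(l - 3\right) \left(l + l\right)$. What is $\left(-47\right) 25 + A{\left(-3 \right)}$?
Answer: $-1095$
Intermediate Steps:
$G{\left(l \right)} = 2 l \left(-3 + l\right)$ ($G{\left(l \right)} = \left(-3 + l\right) 2 l = 2 l \left(-3 + l\right)$)
$A{\left(p \right)} = 80$ ($A{\left(p \right)} = 2 \left(-5\right) \left(-3 - 5\right) = 2 \left(-5\right) \left(-8\right) = 80$)
$\left(-47\right) 25 + A{\left(-3 \right)} = \left(-47\right) 25 + 80 = -1175 + 80 = -1095$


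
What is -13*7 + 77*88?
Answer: 6685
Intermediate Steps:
-13*7 + 77*88 = -91 + 6776 = 6685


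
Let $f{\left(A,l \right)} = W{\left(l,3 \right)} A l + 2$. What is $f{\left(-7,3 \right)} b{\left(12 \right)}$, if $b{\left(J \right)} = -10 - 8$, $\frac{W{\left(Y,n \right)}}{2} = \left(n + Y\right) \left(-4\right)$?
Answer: $-18180$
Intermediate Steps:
$W{\left(Y,n \right)} = - 8 Y - 8 n$ ($W{\left(Y,n \right)} = 2 \left(n + Y\right) \left(-4\right) = 2 \left(Y + n\right) \left(-4\right) = 2 \left(- 4 Y - 4 n\right) = - 8 Y - 8 n$)
$f{\left(A,l \right)} = 2 + A l \left(-24 - 8 l\right)$ ($f{\left(A,l \right)} = \left(- 8 l - 24\right) A l + 2 = \left(-24 - 8 l\right) A l + 2 = A \left(-24 - 8 l\right) l + 2 = A l \left(-24 - 8 l\right) + 2 = 2 + A l \left(-24 - 8 l\right)$)
$b{\left(J \right)} = -18$
$f{\left(-7,3 \right)} b{\left(12 \right)} = \left(2 - \left(-56\right) 3 \left(3 + 3\right)\right) \left(-18\right) = \left(2 - \left(-56\right) 3 \cdot 6\right) \left(-18\right) = \left(2 + 1008\right) \left(-18\right) = 1010 \left(-18\right) = -18180$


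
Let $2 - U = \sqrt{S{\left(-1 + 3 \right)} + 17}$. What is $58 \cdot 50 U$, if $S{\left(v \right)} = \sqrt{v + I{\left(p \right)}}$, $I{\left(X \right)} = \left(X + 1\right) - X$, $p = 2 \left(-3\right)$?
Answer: $5800 - 2900 \sqrt{17 + \sqrt{3}} \approx -6751.4$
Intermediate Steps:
$p = -6$
$I{\left(X \right)} = 1$ ($I{\left(X \right)} = \left(1 + X\right) - X = 1$)
$S{\left(v \right)} = \sqrt{1 + v}$ ($S{\left(v \right)} = \sqrt{v + 1} = \sqrt{1 + v}$)
$U = 2 - \sqrt{17 + \sqrt{3}}$ ($U = 2 - \sqrt{\sqrt{1 + \left(-1 + 3\right)} + 17} = 2 - \sqrt{\sqrt{1 + 2} + 17} = 2 - \sqrt{\sqrt{3} + 17} = 2 - \sqrt{17 + \sqrt{3}} \approx -2.3281$)
$58 \cdot 50 U = 58 \cdot 50 \left(2 - \sqrt{17 + \sqrt{3}}\right) = 2900 \left(2 - \sqrt{17 + \sqrt{3}}\right) = 5800 - 2900 \sqrt{17 + \sqrt{3}}$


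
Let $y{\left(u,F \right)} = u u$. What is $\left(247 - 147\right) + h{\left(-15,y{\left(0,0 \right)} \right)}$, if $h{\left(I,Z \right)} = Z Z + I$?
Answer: $85$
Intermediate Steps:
$y{\left(u,F \right)} = u^{2}$
$h{\left(I,Z \right)} = I + Z^{2}$ ($h{\left(I,Z \right)} = Z^{2} + I = I + Z^{2}$)
$\left(247 - 147\right) + h{\left(-15,y{\left(0,0 \right)} \right)} = \left(247 - 147\right) - \left(15 - \left(0^{2}\right)^{2}\right) = 100 - \left(15 - 0^{2}\right) = 100 + \left(-15 + 0\right) = 100 - 15 = 85$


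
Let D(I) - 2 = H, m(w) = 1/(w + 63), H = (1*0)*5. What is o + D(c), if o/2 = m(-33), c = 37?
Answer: 31/15 ≈ 2.0667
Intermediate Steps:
H = 0 (H = 0*5 = 0)
m(w) = 1/(63 + w)
o = 1/15 (o = 2/(63 - 33) = 2/30 = 2*(1/30) = 1/15 ≈ 0.066667)
D(I) = 2 (D(I) = 2 + 0 = 2)
o + D(c) = 1/15 + 2 = 31/15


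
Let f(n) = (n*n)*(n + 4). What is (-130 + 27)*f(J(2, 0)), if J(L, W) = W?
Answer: 0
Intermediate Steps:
f(n) = n²*(4 + n)
(-130 + 27)*f(J(2, 0)) = (-130 + 27)*(0²*(4 + 0)) = -0*4 = -103*0 = 0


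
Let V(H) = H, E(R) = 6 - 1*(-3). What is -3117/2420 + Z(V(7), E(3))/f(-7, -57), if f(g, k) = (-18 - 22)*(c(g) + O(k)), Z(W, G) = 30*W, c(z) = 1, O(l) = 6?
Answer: -1233/605 ≈ -2.0380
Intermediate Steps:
E(R) = 9 (E(R) = 6 + 3 = 9)
f(g, k) = -280 (f(g, k) = (-18 - 22)*(1 + 6) = -40*7 = -280)
-3117/2420 + Z(V(7), E(3))/f(-7, -57) = -3117/2420 + (30*7)/(-280) = -3117*1/2420 + 210*(-1/280) = -3117/2420 - ¾ = -1233/605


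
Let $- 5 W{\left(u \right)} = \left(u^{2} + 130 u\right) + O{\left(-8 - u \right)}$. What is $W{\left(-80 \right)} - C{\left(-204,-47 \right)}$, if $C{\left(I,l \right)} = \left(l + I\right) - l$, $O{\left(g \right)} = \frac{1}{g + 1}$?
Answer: $\frac{366459}{365} \approx 1004.0$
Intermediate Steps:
$O{\left(g \right)} = \frac{1}{1 + g}$
$C{\left(I,l \right)} = I$ ($C{\left(I,l \right)} = \left(I + l\right) - l = I$)
$W{\left(u \right)} = - 26 u - \frac{u^{2}}{5} - \frac{1}{5 \left(-7 - u\right)}$ ($W{\left(u \right)} = - \frac{\left(u^{2} + 130 u\right) + \frac{1}{1 - \left(8 + u\right)}}{5} = - \frac{\left(u^{2} + 130 u\right) + \frac{1}{-7 - u}}{5} = - \frac{u^{2} + \frac{1}{-7 - u} + 130 u}{5} = - 26 u - \frac{u^{2}}{5} - \frac{1}{5 \left(-7 - u\right)}$)
$W{\left(-80 \right)} - C{\left(-204,-47 \right)} = \frac{1 - - 80 \left(7 - 80\right) \left(130 - 80\right)}{5 \left(7 - 80\right)} - -204 = \frac{1 - \left(-80\right) \left(-73\right) 50}{5 \left(-73\right)} + 204 = \frac{1}{5} \left(- \frac{1}{73}\right) \left(1 - 292000\right) + 204 = \frac{1}{5} \left(- \frac{1}{73}\right) \left(-291999\right) + 204 = \frac{291999}{365} + 204 = \frac{366459}{365}$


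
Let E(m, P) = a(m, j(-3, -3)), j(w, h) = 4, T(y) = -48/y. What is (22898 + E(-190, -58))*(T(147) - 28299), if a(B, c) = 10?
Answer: -31765767636/49 ≈ -6.4828e+8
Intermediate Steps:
E(m, P) = 10
(22898 + E(-190, -58))*(T(147) - 28299) = (22898 + 10)*(-48/147 - 28299) = 22908*(-48*1/147 - 28299) = 22908*(-16/49 - 28299) = 22908*(-1386667/49) = -31765767636/49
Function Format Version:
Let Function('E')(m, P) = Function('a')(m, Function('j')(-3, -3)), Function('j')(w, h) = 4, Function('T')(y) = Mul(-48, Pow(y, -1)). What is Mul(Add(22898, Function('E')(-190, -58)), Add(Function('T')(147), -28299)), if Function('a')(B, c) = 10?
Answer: Rational(-31765767636, 49) ≈ -6.4828e+8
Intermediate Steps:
Function('E')(m, P) = 10
Mul(Add(22898, Function('E')(-190, -58)), Add(Function('T')(147), -28299)) = Mul(Add(22898, 10), Add(Mul(-48, Pow(147, -1)), -28299)) = Mul(22908, Add(Mul(-48, Rational(1, 147)), -28299)) = Mul(22908, Add(Rational(-16, 49), -28299)) = Mul(22908, Rational(-1386667, 49)) = Rational(-31765767636, 49)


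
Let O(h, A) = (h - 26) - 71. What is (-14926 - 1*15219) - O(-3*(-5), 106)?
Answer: -30063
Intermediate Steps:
O(h, A) = -97 + h (O(h, A) = (-26 + h) - 71 = -97 + h)
(-14926 - 1*15219) - O(-3*(-5), 106) = (-14926 - 1*15219) - (-97 - 3*(-5)) = (-14926 - 15219) - (-97 + 15) = -30145 - 1*(-82) = -30145 + 82 = -30063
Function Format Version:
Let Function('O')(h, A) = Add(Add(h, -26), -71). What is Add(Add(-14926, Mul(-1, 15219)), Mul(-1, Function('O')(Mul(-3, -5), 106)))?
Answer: -30063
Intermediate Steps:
Function('O')(h, A) = Add(-97, h) (Function('O')(h, A) = Add(Add(-26, h), -71) = Add(-97, h))
Add(Add(-14926, Mul(-1, 15219)), Mul(-1, Function('O')(Mul(-3, -5), 106))) = Add(Add(-14926, Mul(-1, 15219)), Mul(-1, Add(-97, Mul(-3, -5)))) = Add(Add(-14926, -15219), Mul(-1, Add(-97, 15))) = Add(-30145, Mul(-1, -82)) = Add(-30145, 82) = -30063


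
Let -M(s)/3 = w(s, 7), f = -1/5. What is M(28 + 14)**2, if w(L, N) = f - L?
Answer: 400689/25 ≈ 16028.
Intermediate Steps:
f = -1/5 (f = -1*1/5 = -1/5 ≈ -0.20000)
w(L, N) = -1/5 - L
M(s) = 3/5 + 3*s (M(s) = -3*(-1/5 - s) = 3/5 + 3*s)
M(28 + 14)**2 = (3/5 + 3*(28 + 14))**2 = (3/5 + 3*42)**2 = (3/5 + 126)**2 = (633/5)**2 = 400689/25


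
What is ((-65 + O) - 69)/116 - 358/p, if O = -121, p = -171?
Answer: -2077/19836 ≈ -0.10471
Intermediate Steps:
((-65 + O) - 69)/116 - 358/p = ((-65 - 121) - 69)/116 - 358/(-171) = (-186 - 69)*(1/116) - 358*(-1/171) = -255*1/116 + 358/171 = -255/116 + 358/171 = -2077/19836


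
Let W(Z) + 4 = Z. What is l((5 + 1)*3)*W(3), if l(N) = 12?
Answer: -12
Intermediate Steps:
W(Z) = -4 + Z
l((5 + 1)*3)*W(3) = 12*(-4 + 3) = 12*(-1) = -12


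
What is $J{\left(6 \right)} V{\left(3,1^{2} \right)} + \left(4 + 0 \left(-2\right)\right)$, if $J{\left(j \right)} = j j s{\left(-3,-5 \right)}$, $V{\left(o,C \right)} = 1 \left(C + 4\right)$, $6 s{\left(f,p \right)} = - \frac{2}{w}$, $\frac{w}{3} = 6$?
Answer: $\frac{2}{3} \approx 0.66667$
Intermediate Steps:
$w = 18$ ($w = 3 \cdot 6 = 18$)
$s{\left(f,p \right)} = - \frac{1}{54}$ ($s{\left(f,p \right)} = \frac{\left(-2\right) \frac{1}{18}}{6} = \frac{1}{6} \left(- \frac{1}{9}\right) = - \frac{1}{54}$)
$V{\left(o,C \right)} = 4 + C$ ($V{\left(o,C \right)} = 1 \left(4 + C\right) = 4 + C$)
$J{\left(j \right)} = - \frac{j^{2}}{54}$ ($J{\left(j \right)} = j j \left(- \frac{1}{54}\right) = j^{2} \left(- \frac{1}{54}\right) = - \frac{j^{2}}{54}$)
$J{\left(6 \right)} V{\left(3,1^{2} \right)} + \left(4 + 0 \left(-2\right)\right) = - \frac{6^{2}}{54} \left(4 + 1^{2}\right) + \left(4 + 0 \left(-2\right)\right) = \left(- \frac{1}{54}\right) 36 \left(4 + 1\right) + \left(4 + 0\right) = \left(- \frac{2}{3}\right) 5 + 4 = - \frac{10}{3} + 4 = \frac{2}{3}$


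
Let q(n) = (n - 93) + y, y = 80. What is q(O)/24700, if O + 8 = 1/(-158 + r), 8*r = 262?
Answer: -421/494988 ≈ -0.00085053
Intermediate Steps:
r = 131/4 (r = (⅛)*262 = 131/4 ≈ 32.750)
O = -4012/501 (O = -8 + 1/(-158 + 131/4) = -8 + 1/(-501/4) = -8 - 4/501 = -4012/501 ≈ -8.0080)
q(n) = -13 + n (q(n) = (n - 93) + 80 = (-93 + n) + 80 = -13 + n)
q(O)/24700 = (-13 - 4012/501)/24700 = -10525/501*1/24700 = -421/494988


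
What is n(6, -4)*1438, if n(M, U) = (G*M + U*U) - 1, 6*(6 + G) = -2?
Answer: -33074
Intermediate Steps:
G = -19/3 (G = -6 + (1/6)*(-2) = -6 - 1/3 = -19/3 ≈ -6.3333)
n(M, U) = -1 + U**2 - 19*M/3 (n(M, U) = (-19*M/3 + U*U) - 1 = (-19*M/3 + U**2) - 1 = (U**2 - 19*M/3) - 1 = -1 + U**2 - 19*M/3)
n(6, -4)*1438 = (-1 + (-4)**2 - 19/3*6)*1438 = (-1 + 16 - 38)*1438 = -23*1438 = -33074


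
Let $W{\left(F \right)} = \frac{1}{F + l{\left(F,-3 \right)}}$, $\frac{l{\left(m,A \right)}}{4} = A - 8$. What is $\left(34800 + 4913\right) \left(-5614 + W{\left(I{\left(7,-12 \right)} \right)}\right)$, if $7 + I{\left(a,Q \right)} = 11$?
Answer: $- \frac{8917990993}{40} \approx -2.2295 \cdot 10^{8}$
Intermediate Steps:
$l{\left(m,A \right)} = -32 + 4 A$ ($l{\left(m,A \right)} = 4 \left(A - 8\right) = 4 \left(-8 + A\right) = -32 + 4 A$)
$I{\left(a,Q \right)} = 4$ ($I{\left(a,Q \right)} = -7 + 11 = 4$)
$W{\left(F \right)} = \frac{1}{-44 + F}$ ($W{\left(F \right)} = \frac{1}{F + \left(-32 + 4 \left(-3\right)\right)} = \frac{1}{F - 44} = \frac{1}{-44 + F}$)
$\left(34800 + 4913\right) \left(-5614 + W{\left(I{\left(7,-12 \right)} \right)}\right) = \left(34800 + 4913\right) \left(-5614 + \frac{1}{-44 + 4}\right) = 39713 \left(-5614 + \frac{1}{-40}\right) = 39713 \left(-5614 - \frac{1}{40}\right) = 39713 \left(- \frac{224561}{40}\right) = - \frac{8917990993}{40}$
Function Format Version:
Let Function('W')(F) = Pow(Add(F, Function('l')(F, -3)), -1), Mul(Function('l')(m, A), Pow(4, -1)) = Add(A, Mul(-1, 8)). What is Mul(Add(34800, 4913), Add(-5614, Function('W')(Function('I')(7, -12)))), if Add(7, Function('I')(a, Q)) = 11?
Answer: Rational(-8917990993, 40) ≈ -2.2295e+8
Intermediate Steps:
Function('l')(m, A) = Add(-32, Mul(4, A)) (Function('l')(m, A) = Mul(4, Add(A, Mul(-1, 8))) = Mul(4, Add(A, -8)) = Mul(4, Add(-8, A)) = Add(-32, Mul(4, A)))
Function('I')(a, Q) = 4 (Function('I')(a, Q) = Add(-7, 11) = 4)
Function('W')(F) = Pow(Add(-44, F), -1) (Function('W')(F) = Pow(Add(F, Add(-32, Mul(4, -3))), -1) = Pow(Add(F, Add(-32, -12)), -1) = Pow(Add(F, -44), -1) = Pow(Add(-44, F), -1))
Mul(Add(34800, 4913), Add(-5614, Function('W')(Function('I')(7, -12)))) = Mul(Add(34800, 4913), Add(-5614, Pow(Add(-44, 4), -1))) = Mul(39713, Add(-5614, Pow(-40, -1))) = Mul(39713, Add(-5614, Rational(-1, 40))) = Mul(39713, Rational(-224561, 40)) = Rational(-8917990993, 40)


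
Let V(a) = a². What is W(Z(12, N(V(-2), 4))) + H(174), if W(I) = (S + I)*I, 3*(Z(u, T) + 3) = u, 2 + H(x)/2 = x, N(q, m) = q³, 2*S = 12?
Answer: 351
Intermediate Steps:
S = 6 (S = (½)*12 = 6)
H(x) = -4 + 2*x
Z(u, T) = -3 + u/3
W(I) = I*(6 + I) (W(I) = (6 + I)*I = I*(6 + I))
W(Z(12, N(V(-2), 4))) + H(174) = (-3 + (⅓)*12)*(6 + (-3 + (⅓)*12)) + (-4 + 2*174) = (-3 + 4)*(6 + (-3 + 4)) + (-4 + 348) = 1*(6 + 1) + 344 = 1*7 + 344 = 7 + 344 = 351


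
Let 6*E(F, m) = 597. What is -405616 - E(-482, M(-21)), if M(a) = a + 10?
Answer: -811431/2 ≈ -4.0572e+5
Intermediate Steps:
M(a) = 10 + a
E(F, m) = 199/2 (E(F, m) = (1/6)*597 = 199/2)
-405616 - E(-482, M(-21)) = -405616 - 1*199/2 = -405616 - 199/2 = -811431/2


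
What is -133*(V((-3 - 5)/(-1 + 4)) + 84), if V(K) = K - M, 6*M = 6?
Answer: -32053/3 ≈ -10684.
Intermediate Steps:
M = 1 (M = (⅙)*6 = 1)
V(K) = -1 + K (V(K) = K - 1*1 = K - 1 = -1 + K)
-133*(V((-3 - 5)/(-1 + 4)) + 84) = -133*((-1 + (-3 - 5)/(-1 + 4)) + 84) = -133*((-1 - 8/3) + 84) = -133*(-11/3 + 84) = -133*241/3 = -32053/3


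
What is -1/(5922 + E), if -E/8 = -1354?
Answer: -1/16754 ≈ -5.9687e-5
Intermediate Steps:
E = 10832 (E = -8*(-1354) = 10832)
-1/(5922 + E) = -1/(5922 + 10832) = -1/16754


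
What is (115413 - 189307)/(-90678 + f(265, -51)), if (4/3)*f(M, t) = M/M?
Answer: 295576/362709 ≈ 0.81491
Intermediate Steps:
f(M, t) = 3/4 (f(M, t) = 3*(M/M)/4 = (3/4)*1 = 3/4)
(115413 - 189307)/(-90678 + f(265, -51)) = (115413 - 189307)/(-90678 + 3/4) = -73894/(-362709/4) = -73894*(-4/362709) = 295576/362709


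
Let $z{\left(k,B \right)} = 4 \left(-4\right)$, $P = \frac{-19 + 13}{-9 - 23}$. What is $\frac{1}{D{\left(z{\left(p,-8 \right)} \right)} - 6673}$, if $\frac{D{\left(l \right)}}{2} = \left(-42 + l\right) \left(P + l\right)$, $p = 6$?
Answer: $- \frac{4}{19355} \approx -0.00020666$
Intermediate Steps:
$P = \frac{3}{16}$ ($P = - \frac{6}{-32} = \left(-6\right) \left(- \frac{1}{32}\right) = \frac{3}{16} \approx 0.1875$)
$z{\left(k,B \right)} = -16$
$D{\left(l \right)} = 2 \left(-42 + l\right) \left(\frac{3}{16} + l\right)$
$\frac{1}{D{\left(z{\left(p,-8 \right)} \right)} - 6673} = \frac{1}{\left(- \frac{63}{4} + 2 \left(-16\right)^{2} - -1338\right) - 6673} = \frac{1}{\left(- \frac{63}{4} + 2 \cdot 256 + 1338\right) - 6673} = \frac{1}{\left(- \frac{63}{4} + 512 + 1338\right) - 6673} = \frac{1}{\frac{7337}{4} - 6673} = \frac{1}{- \frac{19355}{4}} = - \frac{4}{19355}$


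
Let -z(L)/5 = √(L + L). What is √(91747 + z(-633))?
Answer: √(91747 - 5*I*√1266) ≈ 302.9 - 0.294*I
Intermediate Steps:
z(L) = -5*√2*√L (z(L) = -5*√(L + L) = -5*√2*√L)
√(91747 + z(-633)) = √(91747 - 5*√2*√(-633)) = √(91747 - 5*√2*I*√633) = √(91747 - 5*I*√1266)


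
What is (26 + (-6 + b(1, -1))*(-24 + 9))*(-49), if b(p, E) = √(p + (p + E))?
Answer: -4949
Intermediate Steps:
b(p, E) = √(E + 2*p) (b(p, E) = √(p + (E + p)) = √(E + 2*p))
(26 + (-6 + b(1, -1))*(-24 + 9))*(-49) = (26 + (-6 + √(-1 + 2*1))*(-24 + 9))*(-49) = (26 + (-6 + √(-1 + 2))*(-15))*(-49) = (26 + (-6 + √1)*(-15))*(-49) = (26 + (-6 + 1)*(-15))*(-49) = (26 - 5*(-15))*(-49) = (26 + 75)*(-49) = 101*(-49) = -4949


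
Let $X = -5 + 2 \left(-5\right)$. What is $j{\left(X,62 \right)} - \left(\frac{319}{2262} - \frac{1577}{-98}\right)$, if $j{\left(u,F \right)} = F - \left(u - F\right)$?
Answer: $\frac{234608}{1911} \approx 122.77$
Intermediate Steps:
$X = -15$ ($X = -5 - 10 = -15$)
$j{\left(u,F \right)} = - u + 2 F$ ($j{\left(u,F \right)} = F + \left(F - u\right) = - u + 2 F$)
$j{\left(X,62 \right)} - \left(\frac{319}{2262} - \frac{1577}{-98}\right) = \left(\left(-1\right) \left(-15\right) + 2 \cdot 62\right) - \left(\frac{319}{2262} - \frac{1577}{-98}\right) = \left(15 + 124\right) - \left(319 \cdot \frac{1}{2262} - - \frac{1577}{98}\right) = 139 - \left(\frac{11}{78} + \frac{1577}{98}\right) = 139 - \frac{31021}{1911} = \frac{234608}{1911}$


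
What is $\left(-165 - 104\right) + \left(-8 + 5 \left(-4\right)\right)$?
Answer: $-297$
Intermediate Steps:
$\left(-165 - 104\right) + \left(-8 + 5 \left(-4\right)\right) = -269 - 28 = -297$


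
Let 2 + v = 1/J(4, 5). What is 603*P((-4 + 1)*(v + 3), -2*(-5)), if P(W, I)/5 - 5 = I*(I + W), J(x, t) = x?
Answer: 407025/2 ≈ 2.0351e+5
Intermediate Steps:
v = -7/4 (v = -2 + 1/4 = -7/4 ≈ -1.7500)
P(W, I) = 25 + 5*I*(I + W) (P(W, I) = 25 + 5*(I*(I + W)) = 25 + 5*I*(I + W))
603*P((-4 + 1)*(v + 3), -2*(-5)) = 603*(25 + 5*(-2*(-5))**2 + 5*(-2*(-5))*((-4 + 1)*(-7/4 + 3))) = 603*(25 + 5*10**2 + 5*10*(-3*5/4)) = 603*(25 + 5*100 + 5*10*(-15/4)) = 603*(25 + 500 - 375/2) = 603*(675/2) = 407025/2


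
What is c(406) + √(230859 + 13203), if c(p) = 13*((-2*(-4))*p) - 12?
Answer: 42212 + 3*√27118 ≈ 42706.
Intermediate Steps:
c(p) = -12 + 104*p (c(p) = 13*(8*p) - 12 = 104*p - 12 = -12 + 104*p)
c(406) + √(230859 + 13203) = (-12 + 104*406) + √(230859 + 13203) = (-12 + 42224) + √244062 = 42212 + 3*√27118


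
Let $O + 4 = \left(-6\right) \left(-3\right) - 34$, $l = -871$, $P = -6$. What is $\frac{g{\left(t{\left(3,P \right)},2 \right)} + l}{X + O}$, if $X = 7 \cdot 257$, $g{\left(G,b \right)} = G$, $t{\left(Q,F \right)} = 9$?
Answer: $- \frac{862}{1779} \approx -0.48454$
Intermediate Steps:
$X = 1799$
$O = -20$ ($O = -4 - 16 = -20$)
$\frac{g{\left(t{\left(3,P \right)},2 \right)} + l}{X + O} = \frac{9 - 871}{1799 - 20} = - \frac{862}{1779}$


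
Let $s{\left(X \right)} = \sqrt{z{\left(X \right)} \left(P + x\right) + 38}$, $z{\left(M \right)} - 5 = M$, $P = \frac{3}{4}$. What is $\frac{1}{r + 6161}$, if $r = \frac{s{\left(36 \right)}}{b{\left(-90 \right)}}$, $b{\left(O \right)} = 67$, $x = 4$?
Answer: $\frac{110626916}{681572428545} - \frac{938 \sqrt{19}}{681572428545} \approx 0.00016231$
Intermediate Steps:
$P = \frac{3}{4}$ ($P = 3 \cdot \frac{1}{4} = \frac{3}{4} \approx 0.75$)
$z{\left(M \right)} = 5 + M$
$s{\left(X \right)} = \sqrt{\frac{247}{4} + \frac{19 X}{4}}$ ($s{\left(X \right)} = \sqrt{\left(5 + X\right) \left(\frac{3}{4} + 4\right) + 38} = \sqrt{\left(5 + X\right) \frac{19}{4} + 38} = \sqrt{\left(\frac{95}{4} + \frac{19 X}{4}\right) + 38} = \sqrt{\frac{247}{4} + \frac{19 X}{4}}$)
$r = \frac{7 \sqrt{19}}{134}$ ($r = \frac{\frac{1}{2} \sqrt{247 + 19 \cdot 36}}{67} = \frac{\sqrt{247 + 684}}{2} \cdot \frac{1}{67} = \frac{\sqrt{931}}{2} \cdot \frac{1}{67} = \frac{7 \sqrt{19}}{2} \cdot \frac{1}{67} = \frac{7 \sqrt{19}}{134} \approx 0.2277$)
$\frac{1}{r + 6161} = \frac{1}{\frac{7 \sqrt{19}}{134} + 6161} = \frac{1}{6161 + \frac{7 \sqrt{19}}{134}}$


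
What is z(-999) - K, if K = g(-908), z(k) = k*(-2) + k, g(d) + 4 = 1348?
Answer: -345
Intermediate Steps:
g(d) = 1344 (g(d) = -4 + 1348 = 1344)
z(k) = -k (z(k) = -2*k + k = -k)
K = 1344
z(-999) - K = -1*(-999) - 1*1344 = 999 - 1344 = -345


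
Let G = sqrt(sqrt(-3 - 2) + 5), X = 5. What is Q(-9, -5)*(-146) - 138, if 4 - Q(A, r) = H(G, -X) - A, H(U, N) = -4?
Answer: 8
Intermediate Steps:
G = sqrt(5 + I*sqrt(5)) (G = sqrt(sqrt(-5) + 5) = sqrt(I*sqrt(5) + 5) = sqrt(5 + I*sqrt(5)) ≈ 2.2888 + 0.48848*I)
Q(A, r) = 8 + A (Q(A, r) = 4 - (-4 - A) = 4 + (4 + A) = 8 + A)
Q(-9, -5)*(-146) - 138 = (8 - 9)*(-146) - 138 = -1*(-146) - 138 = 146 - 138 = 8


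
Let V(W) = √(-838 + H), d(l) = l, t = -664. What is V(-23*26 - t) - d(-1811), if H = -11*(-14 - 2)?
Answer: 1811 + I*√662 ≈ 1811.0 + 25.729*I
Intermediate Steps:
H = 176 (H = -11*(-16) = 176)
V(W) = I*√662 (V(W) = √(-838 + 176) = √(-662) = I*√662)
V(-23*26 - t) - d(-1811) = I*√662 - 1*(-1811) = I*√662 + 1811 = 1811 + I*√662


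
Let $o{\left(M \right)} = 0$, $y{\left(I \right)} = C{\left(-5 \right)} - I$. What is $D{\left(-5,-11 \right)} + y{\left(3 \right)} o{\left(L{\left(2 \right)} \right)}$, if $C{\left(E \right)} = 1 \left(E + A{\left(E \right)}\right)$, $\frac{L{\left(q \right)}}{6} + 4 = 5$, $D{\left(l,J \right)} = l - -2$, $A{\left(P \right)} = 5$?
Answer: $-3$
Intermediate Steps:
$D{\left(l,J \right)} = 2 + l$ ($D{\left(l,J \right)} = l + 2 = 2 + l$)
$L{\left(q \right)} = 6$ ($L{\left(q \right)} = -24 + 6 \cdot 5 = -24 + 30 = 6$)
$C{\left(E \right)} = 5 + E$ ($C{\left(E \right)} = 1 \left(E + 5\right) = 1 \left(5 + E\right) = 5 + E$)
$y{\left(I \right)} = - I$ ($y{\left(I \right)} = \left(5 - 5\right) - I = 0 - I = - I$)
$D{\left(-5,-11 \right)} + y{\left(3 \right)} o{\left(L{\left(2 \right)} \right)} = \left(2 - 5\right) + \left(-1\right) 3 \cdot 0 = -3 - 0 = -3 + 0 = -3$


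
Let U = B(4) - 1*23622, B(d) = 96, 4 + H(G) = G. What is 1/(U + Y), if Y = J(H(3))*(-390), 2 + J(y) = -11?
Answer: -1/18456 ≈ -5.4183e-5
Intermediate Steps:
H(G) = -4 + G
J(y) = -13 (J(y) = -2 - 11 = -13)
U = -23526 (U = 96 - 1*23622 = 96 - 23622 = -23526)
Y = 5070 (Y = -13*(-390) = 5070)
1/(U + Y) = 1/(-23526 + 5070) = 1/(-18456) = -1/18456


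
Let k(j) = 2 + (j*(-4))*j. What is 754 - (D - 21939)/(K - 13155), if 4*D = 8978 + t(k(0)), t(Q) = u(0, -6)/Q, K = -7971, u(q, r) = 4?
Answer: 7954655/10563 ≈ 753.07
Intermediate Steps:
k(j) = 2 - 4*j**2 (k(j) = 2 + (-4*j)*j = 2 - 4*j**2)
t(Q) = 4/Q
D = 2245 (D = (8978 + 4/(2 - 4*0**2))/4 = (8978 + 4/(2 - 4*0))/4 = (8978 + 4/(2 + 0))/4 = (8978 + 4/2)/4 = (8978 + 4*(1/2))/4 = (8978 + 2)/4 = (1/4)*8980 = 2245)
754 - (D - 21939)/(K - 13155) = 754 - (2245 - 21939)/(-7971 - 13155) = 754 - (-19694)/(-21126) = 754 - (-19694)*(-1)/21126 = 754 - 1*9847/10563 = 754 - 9847/10563 = 7954655/10563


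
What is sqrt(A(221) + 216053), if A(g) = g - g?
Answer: sqrt(216053) ≈ 464.81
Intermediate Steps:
A(g) = 0
sqrt(A(221) + 216053) = sqrt(0 + 216053) = sqrt(216053)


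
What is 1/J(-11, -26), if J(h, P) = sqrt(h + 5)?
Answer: -I*sqrt(6)/6 ≈ -0.40825*I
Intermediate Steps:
J(h, P) = sqrt(5 + h)
1/J(-11, -26) = 1/(sqrt(5 - 11)) = 1/(sqrt(-6)) = 1/(I*sqrt(6)) = -I*sqrt(6)/6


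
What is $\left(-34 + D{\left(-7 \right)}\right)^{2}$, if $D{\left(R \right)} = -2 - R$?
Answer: $841$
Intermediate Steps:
$\left(-34 + D{\left(-7 \right)}\right)^{2} = \left(-34 - -5\right)^{2} = \left(-34 + \left(-2 + 7\right)\right)^{2} = \left(-34 + 5\right)^{2} = \left(-29\right)^{2} = 841$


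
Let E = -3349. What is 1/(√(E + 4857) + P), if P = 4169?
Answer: 4169/17379053 - 2*√377/17379053 ≈ 0.00023765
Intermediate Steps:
1/(√(E + 4857) + P) = 1/(√(-3349 + 4857) + 4169) = 1/(√1508 + 4169) = 1/(2*√377 + 4169) = 1/(4169 + 2*√377)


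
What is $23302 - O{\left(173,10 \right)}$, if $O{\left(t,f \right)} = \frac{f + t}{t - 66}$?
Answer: $\frac{2493131}{107} \approx 23300.0$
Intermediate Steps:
$O{\left(t,f \right)} = \frac{f + t}{-66 + t}$
$23302 - O{\left(173,10 \right)} = 23302 - \frac{10 + 173}{-66 + 173} = 23302 - \frac{1}{107} \cdot 183 = 23302 - \frac{183}{107} = \frac{2493131}{107}$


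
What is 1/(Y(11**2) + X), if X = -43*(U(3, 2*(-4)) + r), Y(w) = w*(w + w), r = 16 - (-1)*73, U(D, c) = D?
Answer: 1/25326 ≈ 3.9485e-5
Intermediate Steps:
r = 89 (r = 16 - 1*(-73) = 16 + 73 = 89)
Y(w) = 2*w**2 (Y(w) = w*(2*w) = 2*w**2)
X = -3956 (X = -43*(3 + 89) = -43*92 = -3956)
1/(Y(11**2) + X) = 1/(2*(11**2)**2 - 3956) = 1/(2*121**2 - 3956) = 1/(2*14641 - 3956) = 1/(29282 - 3956) = 1/25326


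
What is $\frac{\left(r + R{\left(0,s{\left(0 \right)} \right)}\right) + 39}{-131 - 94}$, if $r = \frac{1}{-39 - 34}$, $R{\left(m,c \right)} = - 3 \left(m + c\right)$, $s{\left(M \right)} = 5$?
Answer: $- \frac{1751}{16425} \approx -0.10661$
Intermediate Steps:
$R{\left(m,c \right)} = - 3 c - 3 m$ ($R{\left(m,c \right)} = - 3 \left(c + m\right) = - 3 c - 3 m$)
$r = - \frac{1}{73}$ ($r = \frac{1}{-39 - 34} = \frac{1}{-73} = - \frac{1}{73} \approx -0.013699$)
$\frac{\left(r + R{\left(0,s{\left(0 \right)} \right)}\right) + 39}{-131 - 94} = \frac{\left(- \frac{1}{73} - 15\right) + 39}{-131 - 94} = \frac{\left(- \frac{1}{73} + \left(-15 + 0\right)\right) + 39}{-225} = \left(\left(- \frac{1}{73} - 15\right) + 39\right) \left(- \frac{1}{225}\right) = \left(- \frac{1096}{73} + 39\right) \left(- \frac{1}{225}\right) = \frac{1751}{73} \left(- \frac{1}{225}\right) = - \frac{1751}{16425}$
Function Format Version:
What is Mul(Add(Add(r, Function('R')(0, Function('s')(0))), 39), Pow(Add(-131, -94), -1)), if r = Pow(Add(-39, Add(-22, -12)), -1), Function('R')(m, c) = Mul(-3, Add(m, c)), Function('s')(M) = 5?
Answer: Rational(-1751, 16425) ≈ -0.10661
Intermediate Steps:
Function('R')(m, c) = Add(Mul(-3, c), Mul(-3, m)) (Function('R')(m, c) = Mul(-3, Add(c, m)) = Add(Mul(-3, c), Mul(-3, m)))
r = Rational(-1, 73) (r = Pow(Add(-39, -34), -1) = Pow(-73, -1) = Rational(-1, 73) ≈ -0.013699)
Mul(Add(Add(r, Function('R')(0, Function('s')(0))), 39), Pow(Add(-131, -94), -1)) = Mul(Add(Add(Rational(-1, 73), Add(Mul(-3, 5), Mul(-3, 0))), 39), Pow(Add(-131, -94), -1)) = Mul(Add(Add(Rational(-1, 73), Add(-15, 0)), 39), Pow(-225, -1)) = Mul(Add(Add(Rational(-1, 73), -15), 39), Rational(-1, 225)) = Mul(Add(Rational(-1096, 73), 39), Rational(-1, 225)) = Mul(Rational(1751, 73), Rational(-1, 225)) = Rational(-1751, 16425)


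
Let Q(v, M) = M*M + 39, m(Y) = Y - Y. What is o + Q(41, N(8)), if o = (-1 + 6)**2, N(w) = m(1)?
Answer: 64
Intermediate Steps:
m(Y) = 0
N(w) = 0
Q(v, M) = 39 + M**2 (Q(v, M) = M**2 + 39 = 39 + M**2)
o = 25 (o = 5**2 = 25)
o + Q(41, N(8)) = 25 + (39 + 0**2) = 25 + (39 + 0) = 25 + 39 = 64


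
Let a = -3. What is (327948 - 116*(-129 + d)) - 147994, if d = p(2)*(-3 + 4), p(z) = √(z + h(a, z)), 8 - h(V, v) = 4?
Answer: 194918 - 116*√6 ≈ 1.9463e+5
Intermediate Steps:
h(V, v) = 4 (h(V, v) = 8 - 1*4 = 8 - 4 = 4)
p(z) = √(4 + z) (p(z) = √(z + 4) = √(4 + z))
d = √6 (d = √(4 + 2)*(-3 + 4) = √6*1 = √6 ≈ 2.4495)
(327948 - 116*(-129 + d)) - 147994 = (327948 - 116*(-129 + √6)) - 147994 = (327948 + (14964 - 116*√6)) - 147994 = (342912 - 116*√6) - 147994 = 194918 - 116*√6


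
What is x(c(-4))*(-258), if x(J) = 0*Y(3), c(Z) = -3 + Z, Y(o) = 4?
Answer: 0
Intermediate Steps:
x(J) = 0 (x(J) = 0*4 = 0)
x(c(-4))*(-258) = 0*(-258) = 0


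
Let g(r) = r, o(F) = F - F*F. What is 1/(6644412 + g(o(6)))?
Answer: 1/6644382 ≈ 1.5050e-7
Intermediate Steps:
o(F) = F - F²
1/(6644412 + g(o(6))) = 1/(6644412 + 6*(1 - 1*6)) = 1/(6644412 + 6*(1 - 6)) = 1/(6644412 + 6*(-5)) = 1/(6644412 - 30) = 1/6644382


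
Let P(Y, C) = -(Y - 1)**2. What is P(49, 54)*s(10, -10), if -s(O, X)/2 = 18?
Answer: 82944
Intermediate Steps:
s(O, X) = -36 (s(O, X) = -2*18 = -36)
P(Y, C) = -(-1 + Y)**2
P(49, 54)*s(10, -10) = -(-1 + 49)**2*(-36) = -1*48**2*(-36) = -1*2304*(-36) = -2304*(-36) = 82944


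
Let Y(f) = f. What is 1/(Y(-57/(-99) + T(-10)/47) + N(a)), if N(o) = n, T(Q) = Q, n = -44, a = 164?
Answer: -1551/67681 ≈ -0.022916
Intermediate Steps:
N(o) = -44
1/(Y(-57/(-99) + T(-10)/47) + N(a)) = 1/((-57/(-99) - 10/47) - 44) = 1/((-57*(-1/99) - 10*1/47) - 44) = 1/((19/33 - 10/47) - 44) = 1/(563/1551 - 44) = 1/(-67681/1551) = -1551/67681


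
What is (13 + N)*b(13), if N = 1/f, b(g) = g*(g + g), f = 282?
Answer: 619723/141 ≈ 4395.2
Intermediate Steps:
b(g) = 2*g² (b(g) = g*(2*g) = 2*g²)
N = 1/282 ≈ 0.0035461
(13 + N)*b(13) = (13 + 1/282)*(2*13²) = 3667*(2*169)/282 = (3667/282)*338 = 619723/141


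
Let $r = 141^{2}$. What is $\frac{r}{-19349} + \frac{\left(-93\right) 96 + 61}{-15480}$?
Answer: $- \frac{136190297}{299522520} \approx -0.45469$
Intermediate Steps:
$r = 19881$
$\frac{r}{-19349} + \frac{\left(-93\right) 96 + 61}{-15480} = \frac{19881}{-19349} + \frac{\left(-93\right) 96 + 61}{-15480} = 19881 \left(- \frac{1}{19349}\right) + \left(-8928 + 61\right) \left(- \frac{1}{15480}\right) = - \frac{19881}{19349} - - \frac{8867}{15480} = - \frac{19881}{19349} + \frac{8867}{15480} = - \frac{136190297}{299522520}$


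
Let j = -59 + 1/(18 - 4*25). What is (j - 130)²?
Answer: 240219001/6724 ≈ 35726.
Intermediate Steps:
j = -4839/82 (j = -59 + 1/(18 - 100) = -59 + 1/(-82) = -59 - 1/82 = -4839/82 ≈ -59.012)
(j - 130)² = (-4839/82 - 130)² = (-15499/82)² = 240219001/6724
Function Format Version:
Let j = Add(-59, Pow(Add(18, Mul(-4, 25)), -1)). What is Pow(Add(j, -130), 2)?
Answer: Rational(240219001, 6724) ≈ 35726.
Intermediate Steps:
j = Rational(-4839, 82) (j = Add(-59, Pow(Add(18, -100), -1)) = Add(-59, Pow(-82, -1)) = Add(-59, Rational(-1, 82)) = Rational(-4839, 82) ≈ -59.012)
Pow(Add(j, -130), 2) = Pow(Add(Rational(-4839, 82), -130), 2) = Pow(Rational(-15499, 82), 2) = Rational(240219001, 6724)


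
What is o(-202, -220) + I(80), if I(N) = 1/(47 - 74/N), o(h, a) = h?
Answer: -372246/1843 ≈ -201.98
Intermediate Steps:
o(-202, -220) + I(80) = -202 + 80/(-74 + 47*80) = -202 + 80/(-74 + 3760) = -202 + 80/3686 = -202 + 80*(1/3686) = -202 + 40/1843 = -372246/1843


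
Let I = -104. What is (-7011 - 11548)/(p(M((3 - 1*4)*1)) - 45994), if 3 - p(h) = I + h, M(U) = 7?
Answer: 18559/45894 ≈ 0.40439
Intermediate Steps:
p(h) = 107 - h (p(h) = 3 - (-104 + h) = 3 + (104 - h) = 107 - h)
(-7011 - 11548)/(p(M((3 - 1*4)*1)) - 45994) = (-7011 - 11548)/((107 - 1*7) - 45994) = -18559/((107 - 7) - 45994) = -18559/(100 - 45994) = -18559/(-45894) = -18559*(-1/45894) = 18559/45894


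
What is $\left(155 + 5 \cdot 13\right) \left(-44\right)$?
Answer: $-9680$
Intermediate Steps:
$\left(155 + 5 \cdot 13\right) \left(-44\right) = \left(155 + 65\right) \left(-44\right) = 220 \left(-44\right) = -9680$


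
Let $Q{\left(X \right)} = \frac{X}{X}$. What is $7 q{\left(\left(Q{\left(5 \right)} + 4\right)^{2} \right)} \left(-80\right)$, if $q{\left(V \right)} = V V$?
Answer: $-350000$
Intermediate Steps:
$Q{\left(X \right)} = 1$
$q{\left(V \right)} = V^{2}$
$7 q{\left(\left(Q{\left(5 \right)} + 4\right)^{2} \right)} \left(-80\right) = 7 \left(\left(1 + 4\right)^{2}\right)^{2} \left(-80\right) = 7 \left(5^{2}\right)^{2} \left(-80\right) = 7 \cdot 25^{2} \left(-80\right) = 7 \cdot 625 \left(-80\right) = 4375 \left(-80\right) = -350000$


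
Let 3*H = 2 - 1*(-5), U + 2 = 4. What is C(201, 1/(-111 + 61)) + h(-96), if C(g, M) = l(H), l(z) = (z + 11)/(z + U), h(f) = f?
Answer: -1208/13 ≈ -92.923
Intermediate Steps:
U = 2 (U = -2 + 4 = 2)
H = 7/3 (H = (2 - 1*(-5))/3 = (2 + 5)/3 = (⅓)*7 = 7/3 ≈ 2.3333)
l(z) = (11 + z)/(2 + z) (l(z) = (z + 11)/(z + 2) = (11 + z)/(2 + z))
C(g, M) = 40/13 (C(g, M) = (11 + 7/3)/(2 + 7/3) = (40/3)/(13/3) = (3/13)*(40/3) = 40/13)
C(201, 1/(-111 + 61)) + h(-96) = 40/13 - 96 = -1208/13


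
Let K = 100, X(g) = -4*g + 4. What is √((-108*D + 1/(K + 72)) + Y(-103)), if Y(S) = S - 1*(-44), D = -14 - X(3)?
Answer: √4356287/86 ≈ 24.269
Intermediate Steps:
X(g) = 4 - 4*g
D = -6 (D = -14 - (4 - 4*3) = -14 - (4 - 12) = -14 - 1*(-8) = -14 + 8 = -6)
Y(S) = 44 + S (Y(S) = S + 44 = 44 + S)
√((-108*D + 1/(K + 72)) + Y(-103)) = √((-108*(-6) + 1/(100 + 72)) + (44 - 103)) = √((648 + 1/172) - 59) = √(111457/172 - 59) = √(101309/172) = √4356287/86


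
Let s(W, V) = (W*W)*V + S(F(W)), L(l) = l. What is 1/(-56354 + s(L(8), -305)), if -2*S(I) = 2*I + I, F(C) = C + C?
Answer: -1/75898 ≈ -1.3176e-5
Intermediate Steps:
F(C) = 2*C
S(I) = -3*I/2 (S(I) = -(2*I + I)/2 = -3*I/2)
s(W, V) = -3*W + V*W**2 (s(W, V) = (W*W)*V - 3*W = W**2*V - 3*W = V*W**2 - 3*W = -3*W + V*W**2)
1/(-56354 + s(L(8), -305)) = 1/(-56354 + 8*(-3 - 305*8)) = 1/(-56354 + 8*(-3 - 2440)) = 1/(-56354 + 8*(-2443)) = 1/(-56354 - 19544) = 1/(-75898) = -1/75898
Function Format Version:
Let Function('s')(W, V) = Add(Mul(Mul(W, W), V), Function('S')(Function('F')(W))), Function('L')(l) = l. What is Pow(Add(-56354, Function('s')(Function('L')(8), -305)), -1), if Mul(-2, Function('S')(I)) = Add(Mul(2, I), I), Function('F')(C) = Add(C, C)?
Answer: Rational(-1, 75898) ≈ -1.3176e-5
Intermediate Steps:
Function('F')(C) = Mul(2, C)
Function('S')(I) = Mul(Rational(-3, 2), I) (Function('S')(I) = Mul(Rational(-1, 2), Add(Mul(2, I), I)) = Mul(Rational(-1, 2), Mul(3, I)) = Mul(Rational(-3, 2), I))
Function('s')(W, V) = Add(Mul(-3, W), Mul(V, Pow(W, 2))) (Function('s')(W, V) = Add(Mul(Mul(W, W), V), Mul(Rational(-3, 2), Mul(2, W))) = Add(Mul(Pow(W, 2), V), Mul(-3, W)) = Add(Mul(V, Pow(W, 2)), Mul(-3, W)) = Add(Mul(-3, W), Mul(V, Pow(W, 2))))
Pow(Add(-56354, Function('s')(Function('L')(8), -305)), -1) = Pow(Add(-56354, Mul(8, Add(-3, Mul(-305, 8)))), -1) = Pow(Add(-56354, Mul(8, Add(-3, -2440))), -1) = Pow(Add(-56354, Mul(8, -2443)), -1) = Pow(Add(-56354, -19544), -1) = Pow(-75898, -1) = Rational(-1, 75898)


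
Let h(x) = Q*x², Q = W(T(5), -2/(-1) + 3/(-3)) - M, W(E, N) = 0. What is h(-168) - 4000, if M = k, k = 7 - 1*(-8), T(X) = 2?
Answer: -427360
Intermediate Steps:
k = 15 (k = 7 + 8 = 15)
M = 15
Q = -15 (Q = 0 - 1*15 = 0 - 15 = -15)
h(x) = -15*x²
h(-168) - 4000 = -15*(-168)² - 4000 = -15*28224 - 4000 = -423360 - 4000 = -427360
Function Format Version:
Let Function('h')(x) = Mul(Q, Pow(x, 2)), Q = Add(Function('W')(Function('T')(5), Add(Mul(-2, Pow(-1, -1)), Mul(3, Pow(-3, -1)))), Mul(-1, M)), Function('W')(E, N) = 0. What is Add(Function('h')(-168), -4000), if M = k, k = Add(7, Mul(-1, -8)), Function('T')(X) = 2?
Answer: -427360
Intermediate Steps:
k = 15 (k = Add(7, 8) = 15)
M = 15
Q = -15 (Q = Add(0, Mul(-1, 15)) = Add(0, -15) = -15)
Function('h')(x) = Mul(-15, Pow(x, 2))
Add(Function('h')(-168), -4000) = Add(Mul(-15, Pow(-168, 2)), -4000) = Add(Mul(-15, 28224), -4000) = Add(-423360, -4000) = -427360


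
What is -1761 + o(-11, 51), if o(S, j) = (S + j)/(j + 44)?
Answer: -33451/19 ≈ -1760.6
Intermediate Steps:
o(S, j) = (S + j)/(44 + j)
-1761 + o(-11, 51) = -1761 + (-11 + 51)/(44 + 51) = -1761 + 40/95 = -1761 + (1/95)*40 = -1761 + 8/19 = -33451/19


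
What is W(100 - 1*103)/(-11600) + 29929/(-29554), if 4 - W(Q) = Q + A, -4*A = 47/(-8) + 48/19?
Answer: -105596995019/104219225600 ≈ -1.0132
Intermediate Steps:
A = 509/608 (A = -(47/(-8) + 48/19)/4 = -(47*(-1/8) + 48*(1/19))/4 = -(-47/8 + 48/19)/4 = -1/4*(-509/152) = 509/608 ≈ 0.83717)
W(Q) = 1923/608 - Q (W(Q) = 4 - (Q + 509/608) = 4 - (509/608 + Q) = 4 + (-509/608 - Q) = 1923/608 - Q)
W(100 - 1*103)/(-11600) + 29929/(-29554) = (1923/608 - (100 - 1*103))/(-11600) + 29929/(-29554) = (1923/608 - (100 - 103))*(-1/11600) + 29929*(-1/29554) = (1923/608 - 1*(-3))*(-1/11600) - 29929/29554 = (1923/608 + 3)*(-1/11600) - 29929/29554 = (3747/608)*(-1/11600) - 29929/29554 = -3747/7052800 - 29929/29554 = -105596995019/104219225600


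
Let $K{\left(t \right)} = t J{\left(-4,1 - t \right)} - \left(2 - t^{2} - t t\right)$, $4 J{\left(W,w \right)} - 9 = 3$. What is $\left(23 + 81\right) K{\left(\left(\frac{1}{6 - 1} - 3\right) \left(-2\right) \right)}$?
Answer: $\frac{201552}{25} \approx 8062.1$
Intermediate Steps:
$J{\left(W,w \right)} = 3$ ($J{\left(W,w \right)} = \frac{9}{4} + \frac{1}{4} \cdot 3 = \frac{9}{4} + \frac{3}{4} = 3$)
$K{\left(t \right)} = -2 + 2 t^{2} + 3 t$ ($K{\left(t \right)} = t 3 - \left(2 - t^{2} - t t\right) = 3 t + \left(\left(t^{2} + t^{2}\right) - 2\right) = 3 t + \left(2 t^{2} - 2\right) = 3 t + \left(-2 + 2 t^{2}\right) = -2 + 2 t^{2} + 3 t$)
$\left(23 + 81\right) K{\left(\left(\frac{1}{6 - 1} - 3\right) \left(-2\right) \right)} = \left(23 + 81\right) \left(-2 + 2 \left(\left(\frac{1}{6 - 1} - 3\right) \left(-2\right)\right)^{2} + 3 \left(\frac{1}{6 - 1} - 3\right) \left(-2\right)\right) = 104 \left(-2 + 2 \left(\left(\frac{1}{5} - 3\right) \left(-2\right)\right)^{2} + 3 \left(\frac{1}{5} - 3\right) \left(-2\right)\right) = 104 \left(-2 + 2 \left(\left(- \frac{14}{5}\right) \left(-2\right)\right)^{2} + 3 \left(\left(- \frac{14}{5}\right) \left(-2\right)\right)\right) = 104 \left(-2 + 2 \left(\frac{28}{5}\right)^{2} + 3 \cdot \frac{28}{5}\right) = 104 \left(-2 + 2 \cdot \frac{784}{25} + \frac{84}{5}\right) = 104 \left(-2 + \frac{1568}{25} + \frac{84}{5}\right) = 104 \cdot \frac{1938}{25} = \frac{201552}{25}$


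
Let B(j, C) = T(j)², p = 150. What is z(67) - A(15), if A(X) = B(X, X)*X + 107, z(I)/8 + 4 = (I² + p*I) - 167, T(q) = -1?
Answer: 114822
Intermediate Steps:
B(j, C) = 1 (B(j, C) = (-1)² = 1)
z(I) = -1368 + 8*I² + 1200*I (z(I) = -32 + 8*((I² + 150*I) - 167) = -32 + 8*(-167 + I² + 150*I) = -32 + (-1336 + 8*I² + 1200*I) = -1368 + 8*I² + 1200*I)
A(X) = 107 + X (A(X) = 1*X + 107 = X + 107 = 107 + X)
z(67) - A(15) = (-1368 + 8*67² + 1200*67) - (107 + 15) = (-1368 + 8*4489 + 80400) - 1*122 = (-1368 + 35912 + 80400) - 122 = 114944 - 122 = 114822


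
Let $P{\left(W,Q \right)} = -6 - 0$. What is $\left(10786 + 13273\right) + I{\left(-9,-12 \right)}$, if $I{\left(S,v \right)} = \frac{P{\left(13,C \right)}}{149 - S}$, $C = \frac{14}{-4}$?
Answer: $\frac{1900658}{79} \approx 24059.0$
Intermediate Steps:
$C = - \frac{7}{2}$ ($C = 14 \left(- \frac{1}{4}\right) = - \frac{7}{2} \approx -3.5$)
$P{\left(W,Q \right)} = -6$ ($P{\left(W,Q \right)} = -6 + 0 = -6$)
$I{\left(S,v \right)} = - \frac{6}{149 - S}$
$\left(10786 + 13273\right) + I{\left(-9,-12 \right)} = \left(10786 + 13273\right) + \frac{6}{-149 - 9} = 24059 + \frac{6}{-158} = 24059 + 6 \left(- \frac{1}{158}\right) = 24059 - \frac{3}{79} = \frac{1900658}{79}$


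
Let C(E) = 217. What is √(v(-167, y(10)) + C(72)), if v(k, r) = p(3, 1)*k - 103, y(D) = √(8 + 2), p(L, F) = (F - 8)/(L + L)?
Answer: √11118/6 ≈ 17.574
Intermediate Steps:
p(L, F) = (-8 + F)/(2*L) (p(L, F) = (-8 + F)/((2*L)) = (-8 + F)*(1/(2*L)) = (-8 + F)/(2*L))
y(D) = √10
v(k, r) = -103 - 7*k/6 (v(k, r) = ((½)*(-8 + 1)/3)*k - 103 = ((½)*(⅓)*(-7))*k - 103 = -7*k/6 - 103 = -103 - 7*k/6)
√(v(-167, y(10)) + C(72)) = √((-103 - 7/6*(-167)) + 217) = √((-103 + 1169/6) + 217) = √(551/6 + 217) = √(1853/6) = √11118/6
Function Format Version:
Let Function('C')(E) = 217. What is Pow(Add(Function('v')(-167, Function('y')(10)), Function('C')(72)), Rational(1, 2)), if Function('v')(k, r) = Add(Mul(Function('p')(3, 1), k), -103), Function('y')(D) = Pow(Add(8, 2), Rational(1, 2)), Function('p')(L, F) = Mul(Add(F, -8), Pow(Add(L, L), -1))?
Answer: Mul(Rational(1, 6), Pow(11118, Rational(1, 2))) ≈ 17.574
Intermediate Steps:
Function('p')(L, F) = Mul(Rational(1, 2), Pow(L, -1), Add(-8, F)) (Function('p')(L, F) = Mul(Add(-8, F), Pow(Mul(2, L), -1)) = Mul(Add(-8, F), Mul(Rational(1, 2), Pow(L, -1))) = Mul(Rational(1, 2), Pow(L, -1), Add(-8, F)))
Function('y')(D) = Pow(10, Rational(1, 2))
Function('v')(k, r) = Add(-103, Mul(Rational(-7, 6), k)) (Function('v')(k, r) = Add(Mul(Mul(Rational(1, 2), Pow(3, -1), Add(-8, 1)), k), -103) = Add(Mul(Mul(Rational(1, 2), Rational(1, 3), -7), k), -103) = Add(Mul(Rational(-7, 6), k), -103) = Add(-103, Mul(Rational(-7, 6), k)))
Pow(Add(Function('v')(-167, Function('y')(10)), Function('C')(72)), Rational(1, 2)) = Pow(Add(Add(-103, Mul(Rational(-7, 6), -167)), 217), Rational(1, 2)) = Pow(Add(Add(-103, Rational(1169, 6)), 217), Rational(1, 2)) = Pow(Add(Rational(551, 6), 217), Rational(1, 2)) = Pow(Rational(1853, 6), Rational(1, 2)) = Mul(Rational(1, 6), Pow(11118, Rational(1, 2)))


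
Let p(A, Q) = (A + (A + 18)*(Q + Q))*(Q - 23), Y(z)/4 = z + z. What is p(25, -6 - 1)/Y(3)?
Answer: 2885/4 ≈ 721.25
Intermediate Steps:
Y(z) = 8*z (Y(z) = 4*(z + z) = 4*(2*z) = 8*z)
p(A, Q) = (-23 + Q)*(A + 2*Q*(18 + A)) (p(A, Q) = (A + (18 + A)*(2*Q))*(-23 + Q) = (A + 2*Q*(18 + A))*(-23 + Q) = (-23 + Q)*(A + 2*Q*(18 + A)))
p(25, -6 - 1)/Y(3) = (-828*(-6 - 1) - 23*25 + 36*(-6 - 1)² - 45*25*(-6 - 1) + 2*25*(-6 - 1)²)/((8*3)) = (-828*(-7) - 575 + 36*(-7)² - 45*25*(-7) + 2*25*(-7)²)/24 = (5796 - 575 + 36*49 + 7875 + 2*25*49)*(1/24) = (5796 - 575 + 1764 + 7875 + 2450)*(1/24) = 17310*(1/24) = 2885/4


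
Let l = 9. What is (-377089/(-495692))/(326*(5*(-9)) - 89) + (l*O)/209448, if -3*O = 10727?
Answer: -19626045419345/127692036751512 ≈ -0.15370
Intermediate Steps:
O = -10727/3 (O = -1/3*10727 = -10727/3 ≈ -3575.7)
(-377089/(-495692))/(326*(5*(-9)) - 89) + (l*O)/209448 = (-377089/(-495692))/(326*(5*(-9)) - 89) + (9*(-10727/3))/209448 = (-377089*(-1/495692))/(326*(-45) - 89) - 32181*1/209448 = 377089/(495692*(-14670 - 89)) - 10727/69816 = (377089/495692)/(-14759) - 10727/69816 = (377089/495692)*(-1/14759) - 10727/69816 = -377089/7315918228 - 10727/69816 = -19626045419345/127692036751512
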